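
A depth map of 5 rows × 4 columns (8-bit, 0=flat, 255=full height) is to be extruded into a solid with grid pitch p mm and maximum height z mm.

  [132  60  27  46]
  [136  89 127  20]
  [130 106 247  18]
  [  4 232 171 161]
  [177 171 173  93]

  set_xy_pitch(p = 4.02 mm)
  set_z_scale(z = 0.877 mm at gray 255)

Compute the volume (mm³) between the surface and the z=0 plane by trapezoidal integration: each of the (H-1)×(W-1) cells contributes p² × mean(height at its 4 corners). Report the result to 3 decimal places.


height_mm = gray/255 × 0.877; cell vol = 4.02² × mean(4 corners)
unit = 4.02² × 0.877 / (4×255) = 0.0138948 mm³ per gray-sum
row 0: Σ corner-gray over 3 cells = 940  → 13.0611
row 1: Σ corner-gray over 3 cells = 1442  → 20.0363
row 2: Σ corner-gray over 3 cells = 1825  → 25.3580
row 3: Σ corner-gray over 3 cells = 1929  → 26.8030
Σ rows: total corner-gray = 6136  → 85.2583 mm³

85.258


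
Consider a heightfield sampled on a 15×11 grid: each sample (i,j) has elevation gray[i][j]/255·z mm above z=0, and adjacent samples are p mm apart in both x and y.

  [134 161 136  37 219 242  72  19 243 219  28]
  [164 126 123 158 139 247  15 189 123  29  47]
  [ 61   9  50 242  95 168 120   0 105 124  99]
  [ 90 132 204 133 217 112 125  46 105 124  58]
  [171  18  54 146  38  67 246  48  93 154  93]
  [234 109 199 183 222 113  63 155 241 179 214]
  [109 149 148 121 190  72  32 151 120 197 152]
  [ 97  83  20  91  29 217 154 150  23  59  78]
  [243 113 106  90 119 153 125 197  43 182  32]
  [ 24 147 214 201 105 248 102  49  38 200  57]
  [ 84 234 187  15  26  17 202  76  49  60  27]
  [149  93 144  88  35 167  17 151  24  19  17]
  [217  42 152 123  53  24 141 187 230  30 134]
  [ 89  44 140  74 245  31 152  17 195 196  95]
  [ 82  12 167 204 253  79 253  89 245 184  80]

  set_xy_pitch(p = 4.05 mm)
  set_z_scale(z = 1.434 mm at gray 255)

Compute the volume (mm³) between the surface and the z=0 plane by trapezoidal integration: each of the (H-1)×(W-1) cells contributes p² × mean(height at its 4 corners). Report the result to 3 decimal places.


height_mm = gray/255 × 1.434; cell vol = 4.05² × mean(4 corners)
unit = 4.05² × 1.434 / (4×255) = 0.02306 mm³ per gray-sum
row 0: Σ corner-gray over 10 cells = 5367  → 123.7629
row 1: Σ corner-gray over 10 cells = 4495  → 103.6546
row 2: Σ corner-gray over 10 cells = 4530  → 104.4617
row 3: Σ corner-gray over 10 cells = 4536  → 104.6001
row 4: Σ corner-gray over 10 cells = 5368  → 123.7860
row 5: Σ corner-gray over 10 cells = 5997  → 138.2907
row 6: Σ corner-gray over 10 cells = 4448  → 102.5708
row 7: Σ corner-gray over 10 cells = 4358  → 100.4954
row 8: Σ corner-gray over 10 cells = 5220  → 120.3731
row 9: Σ corner-gray over 10 cells = 4532  → 104.5079
row 10: Σ corner-gray over 10 cells = 3485  → 80.3640
row 11: Σ corner-gray over 10 cells = 3957  → 91.2484
row 12: Σ corner-gray over 10 cells = 4687  → 108.0822
row 13: Σ corner-gray over 10 cells = 5506  → 126.9683
Σ rows: total corner-gray = 66486  → 1533.1662 mm³

1533.166


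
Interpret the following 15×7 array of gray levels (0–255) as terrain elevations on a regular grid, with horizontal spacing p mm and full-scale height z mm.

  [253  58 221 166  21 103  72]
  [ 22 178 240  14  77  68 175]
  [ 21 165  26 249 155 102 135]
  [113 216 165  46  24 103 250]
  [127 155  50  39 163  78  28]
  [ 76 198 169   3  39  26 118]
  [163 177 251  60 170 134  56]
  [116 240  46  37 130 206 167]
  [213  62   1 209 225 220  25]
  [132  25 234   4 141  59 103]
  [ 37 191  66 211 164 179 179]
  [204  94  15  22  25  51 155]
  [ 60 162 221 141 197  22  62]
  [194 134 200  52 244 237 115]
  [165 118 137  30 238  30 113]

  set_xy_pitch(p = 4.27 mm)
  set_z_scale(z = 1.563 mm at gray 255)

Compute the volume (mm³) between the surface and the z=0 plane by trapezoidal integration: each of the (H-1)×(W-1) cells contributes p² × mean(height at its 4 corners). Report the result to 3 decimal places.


1144.587

height_mm = gray/255 × 1.563; cell vol = 4.27² × mean(4 corners)
unit = 4.27² × 1.563 / (4×255) = 0.0279392 mm³ per gray-sum
row 0: Σ corner-gray over 6 cells = 2814  → 78.6210
row 1: Σ corner-gray over 6 cells = 2901  → 81.0517
row 2: Σ corner-gray over 6 cells = 3021  → 84.4044
row 3: Σ corner-gray over 6 cells = 2596  → 72.5303
row 4: Σ corner-gray over 6 cells = 2189  → 61.1590
row 5: Σ corner-gray over 6 cells = 2867  → 80.1018
row 6: Σ corner-gray over 6 cells = 3404  → 95.1052
row 7: Σ corner-gray over 6 cells = 3273  → 91.4451
row 8: Σ corner-gray over 6 cells = 2833  → 79.1519
row 9: Σ corner-gray over 6 cells = 2999  → 83.7898
row 10: Σ corner-gray over 6 cells = 2611  → 72.9494
row 11: Σ corner-gray over 6 cells = 2381  → 66.5233
row 12: Σ corner-gray over 6 cells = 3651  → 102.0062
row 13: Σ corner-gray over 6 cells = 3427  → 95.7478
Σ rows: total corner-gray = 40967  → 1144.5868 mm³


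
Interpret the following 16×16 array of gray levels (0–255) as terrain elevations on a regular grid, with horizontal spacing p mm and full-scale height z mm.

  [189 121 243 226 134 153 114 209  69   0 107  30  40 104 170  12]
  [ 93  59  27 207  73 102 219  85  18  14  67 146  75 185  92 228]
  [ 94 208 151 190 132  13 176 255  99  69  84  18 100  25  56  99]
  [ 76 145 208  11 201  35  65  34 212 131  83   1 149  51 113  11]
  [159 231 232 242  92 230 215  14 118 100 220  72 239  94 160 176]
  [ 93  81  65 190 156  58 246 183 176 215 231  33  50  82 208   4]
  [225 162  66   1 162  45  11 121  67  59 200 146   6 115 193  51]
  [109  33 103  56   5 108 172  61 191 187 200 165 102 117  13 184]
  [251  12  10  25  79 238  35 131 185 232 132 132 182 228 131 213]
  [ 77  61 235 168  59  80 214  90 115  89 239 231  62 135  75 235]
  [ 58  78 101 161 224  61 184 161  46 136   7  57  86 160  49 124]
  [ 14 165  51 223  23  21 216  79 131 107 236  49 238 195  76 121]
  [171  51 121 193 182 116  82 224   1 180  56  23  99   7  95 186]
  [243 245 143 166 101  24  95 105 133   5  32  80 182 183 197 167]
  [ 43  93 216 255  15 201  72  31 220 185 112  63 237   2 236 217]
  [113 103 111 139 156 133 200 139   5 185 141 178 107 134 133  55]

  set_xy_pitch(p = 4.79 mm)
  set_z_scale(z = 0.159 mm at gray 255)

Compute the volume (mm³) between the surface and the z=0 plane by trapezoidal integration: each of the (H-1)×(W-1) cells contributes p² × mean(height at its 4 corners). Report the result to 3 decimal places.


389.336

height_mm = gray/255 × 0.159; cell vol = 4.79² × mean(4 corners)
unit = 4.79² × 0.159 / (4×255) = 0.00357658 mm³ per gray-sum
row 0: Σ corner-gray over 15 cells = 6700  → 23.9631
row 1: Σ corner-gray over 15 cells = 6404  → 22.9044
row 2: Σ corner-gray over 15 cells = 6310  → 22.5682
row 3: Σ corner-gray over 15 cells = 7818  → 27.9617
row 4: Σ corner-gray over 15 cells = 8898  → 31.8244
row 5: Σ corner-gray over 15 cells = 7029  → 25.1398
row 6: Σ corner-gray over 15 cells = 6303  → 22.5432
row 7: Σ corner-gray over 15 cells = 7287  → 26.0625
row 8: Σ corner-gray over 15 cells = 7986  → 28.5626
row 9: Σ corner-gray over 15 cells = 7222  → 25.8301
row 10: Σ corner-gray over 15 cells = 6959  → 24.8894
row 11: Σ corner-gray over 15 cells = 6972  → 24.9359
row 12: Σ corner-gray over 15 cells = 7009  → 25.0683
row 13: Σ corner-gray over 15 cells = 7928  → 28.3551
row 14: Σ corner-gray over 15 cells = 8032  → 28.7271
Σ rows: total corner-gray = 108857  → 389.3358 mm³


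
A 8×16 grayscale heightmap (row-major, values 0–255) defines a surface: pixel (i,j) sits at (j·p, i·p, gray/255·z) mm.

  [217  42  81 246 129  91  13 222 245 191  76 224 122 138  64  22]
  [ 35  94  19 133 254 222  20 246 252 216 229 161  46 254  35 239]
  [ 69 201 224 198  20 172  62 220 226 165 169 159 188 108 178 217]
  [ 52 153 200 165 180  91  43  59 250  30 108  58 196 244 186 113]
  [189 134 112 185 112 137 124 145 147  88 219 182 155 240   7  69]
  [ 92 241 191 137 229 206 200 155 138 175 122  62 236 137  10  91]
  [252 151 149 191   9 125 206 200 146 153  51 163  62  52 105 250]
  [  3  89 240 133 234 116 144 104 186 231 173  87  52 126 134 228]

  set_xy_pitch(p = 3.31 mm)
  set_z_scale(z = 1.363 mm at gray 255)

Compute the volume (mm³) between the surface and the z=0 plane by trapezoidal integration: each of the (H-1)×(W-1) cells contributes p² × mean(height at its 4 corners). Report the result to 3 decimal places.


898.391

height_mm = gray/255 × 1.363; cell vol = 3.31² × mean(4 corners)
unit = 3.31² × 1.363 / (4×255) = 0.0146404 mm³ per gray-sum
row 0: Σ corner-gray over 15 cells = 8643  → 126.5366
row 1: Σ corner-gray over 15 cells = 9502  → 139.1127
row 2: Σ corner-gray over 15 cells = 8957  → 131.1337
row 3: Σ corner-gray over 15 cells = 8323  → 121.8517
row 4: Σ corner-gray over 15 cells = 8893  → 130.1967
row 5: Σ corner-gray over 15 cells = 8689  → 127.2101
row 6: Σ corner-gray over 15 cells = 8357  → 122.3495
Σ rows: total corner-gray = 61364  → 898.3909 mm³


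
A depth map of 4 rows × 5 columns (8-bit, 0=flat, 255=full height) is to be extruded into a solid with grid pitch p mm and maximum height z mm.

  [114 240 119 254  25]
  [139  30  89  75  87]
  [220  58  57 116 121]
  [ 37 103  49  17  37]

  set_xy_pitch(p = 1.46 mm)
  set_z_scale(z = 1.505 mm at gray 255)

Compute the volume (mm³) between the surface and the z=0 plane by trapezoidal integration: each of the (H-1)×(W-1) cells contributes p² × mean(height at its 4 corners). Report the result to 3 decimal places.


height_mm = gray/255 × 1.505; cell vol = 1.46² × mean(4 corners)
unit = 1.46² × 1.505 / (4×255) = 0.00314515 mm³ per gray-sum
row 0: Σ corner-gray over 4 cells = 1979  → 6.2243
row 1: Σ corner-gray over 4 cells = 1417  → 4.4567
row 2: Σ corner-gray over 4 cells = 1215  → 3.8214
Σ rows: total corner-gray = 4611  → 14.5023 mm³

14.502


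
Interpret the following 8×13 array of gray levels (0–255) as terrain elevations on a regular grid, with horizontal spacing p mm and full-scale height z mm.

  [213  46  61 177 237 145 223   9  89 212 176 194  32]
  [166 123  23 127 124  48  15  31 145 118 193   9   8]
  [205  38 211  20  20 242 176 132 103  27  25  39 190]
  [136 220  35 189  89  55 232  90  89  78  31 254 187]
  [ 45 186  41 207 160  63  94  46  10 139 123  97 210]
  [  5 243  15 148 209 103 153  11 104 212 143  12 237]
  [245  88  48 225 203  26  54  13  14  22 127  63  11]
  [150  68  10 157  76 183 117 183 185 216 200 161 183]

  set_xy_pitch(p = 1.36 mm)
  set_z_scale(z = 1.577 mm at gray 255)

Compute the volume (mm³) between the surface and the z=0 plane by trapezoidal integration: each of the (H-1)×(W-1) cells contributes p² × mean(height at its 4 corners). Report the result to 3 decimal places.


height_mm = gray/255 × 1.577; cell vol = 1.36² × mean(4 corners)
unit = 1.36² × 1.577 / (4×255) = 0.00285963 mm³ per gray-sum
row 0: Σ corner-gray over 12 cells = 5469  → 15.6393
row 1: Σ corner-gray over 12 cells = 4547  → 13.0027
row 2: Σ corner-gray over 12 cells = 5508  → 15.7508
row 3: Σ corner-gray over 12 cells = 5634  → 16.1111
row 4: Σ corner-gray over 12 cells = 5535  → 15.8280
row 5: Σ corner-gray over 12 cells = 4970  → 14.2123
row 6: Σ corner-gray over 12 cells = 5467  → 15.6336
Σ rows: total corner-gray = 37130  → 106.1779 mm³

106.178


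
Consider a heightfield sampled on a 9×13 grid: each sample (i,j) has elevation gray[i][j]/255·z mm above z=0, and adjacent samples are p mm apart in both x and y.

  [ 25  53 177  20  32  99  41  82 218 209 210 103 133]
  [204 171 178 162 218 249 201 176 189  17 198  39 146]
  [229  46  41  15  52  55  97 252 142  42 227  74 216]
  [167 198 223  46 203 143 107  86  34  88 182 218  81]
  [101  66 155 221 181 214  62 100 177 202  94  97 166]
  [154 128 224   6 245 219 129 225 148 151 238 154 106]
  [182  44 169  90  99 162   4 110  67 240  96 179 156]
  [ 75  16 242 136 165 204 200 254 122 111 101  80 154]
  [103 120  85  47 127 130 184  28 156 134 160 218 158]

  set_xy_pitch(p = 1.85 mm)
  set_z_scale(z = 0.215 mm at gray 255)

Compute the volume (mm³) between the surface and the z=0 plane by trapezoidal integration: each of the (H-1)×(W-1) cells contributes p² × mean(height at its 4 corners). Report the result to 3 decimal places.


38.049

height_mm = gray/255 × 0.215; cell vol = 1.85² × mean(4 corners)
unit = 1.85² × 0.215 / (4×255) = 0.000721409 mm³ per gray-sum
row 0: Σ corner-gray over 12 cells = 6592  → 4.7555
row 1: Σ corner-gray over 12 cells = 6477  → 4.6726
row 2: Σ corner-gray over 12 cells = 5835  → 4.2094
row 3: Σ corner-gray over 12 cells = 6709  → 4.8399
row 4: Σ corner-gray over 12 cells = 7399  → 5.3377
row 5: Σ corner-gray over 12 cells = 6852  → 4.9431
row 6: Σ corner-gray over 12 cells = 6349  → 4.5802
row 7: Σ corner-gray over 12 cells = 6530  → 4.7108
Σ rows: total corner-gray = 52743  → 38.0493 mm³


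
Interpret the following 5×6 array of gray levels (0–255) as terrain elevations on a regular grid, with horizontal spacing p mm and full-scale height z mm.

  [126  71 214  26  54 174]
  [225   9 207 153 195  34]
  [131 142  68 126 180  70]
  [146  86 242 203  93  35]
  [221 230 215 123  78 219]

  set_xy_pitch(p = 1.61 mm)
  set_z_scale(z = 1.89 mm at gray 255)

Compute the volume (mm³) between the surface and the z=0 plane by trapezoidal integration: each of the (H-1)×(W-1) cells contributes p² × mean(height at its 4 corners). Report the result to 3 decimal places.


52.161

height_mm = gray/255 × 1.89; cell vol = 1.61² × mean(4 corners)
unit = 1.61² × 1.89 / (4×255) = 0.00480301 mm³ per gray-sum
row 0: Σ corner-gray over 5 cells = 2417  → 11.6089
row 1: Σ corner-gray over 5 cells = 2620  → 12.5839
row 2: Σ corner-gray over 5 cells = 2662  → 12.7856
row 3: Σ corner-gray over 5 cells = 3161  → 15.1823
Σ rows: total corner-gray = 10860  → 52.1607 mm³


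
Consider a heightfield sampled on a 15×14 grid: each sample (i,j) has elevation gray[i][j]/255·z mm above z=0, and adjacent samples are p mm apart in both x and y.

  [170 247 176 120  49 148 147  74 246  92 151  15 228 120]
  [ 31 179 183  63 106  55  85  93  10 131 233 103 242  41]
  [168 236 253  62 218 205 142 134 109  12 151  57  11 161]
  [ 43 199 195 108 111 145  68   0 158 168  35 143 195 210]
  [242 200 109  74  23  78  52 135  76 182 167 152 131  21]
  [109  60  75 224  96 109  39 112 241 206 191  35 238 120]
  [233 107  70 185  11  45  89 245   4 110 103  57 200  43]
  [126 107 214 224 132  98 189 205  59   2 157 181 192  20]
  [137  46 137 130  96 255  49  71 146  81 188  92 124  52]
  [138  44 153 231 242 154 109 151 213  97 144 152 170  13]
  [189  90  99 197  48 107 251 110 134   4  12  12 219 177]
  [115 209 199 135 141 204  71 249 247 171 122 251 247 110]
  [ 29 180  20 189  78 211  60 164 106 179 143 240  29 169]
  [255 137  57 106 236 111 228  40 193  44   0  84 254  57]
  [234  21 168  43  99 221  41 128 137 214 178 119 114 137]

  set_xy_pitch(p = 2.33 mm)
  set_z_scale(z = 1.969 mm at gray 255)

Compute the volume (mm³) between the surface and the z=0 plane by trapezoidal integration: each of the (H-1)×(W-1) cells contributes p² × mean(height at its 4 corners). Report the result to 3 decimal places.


height_mm = gray/255 × 1.969; cell vol = 2.33² × mean(4 corners)
unit = 2.33² × 1.969 / (4×255) = 0.0104799 mm³ per gray-sum
row 0: Σ corner-gray over 13 cells = 6714  → 70.3621
row 1: Σ corner-gray over 13 cells = 6547  → 68.6119
row 2: Σ corner-gray over 13 cells = 6812  → 71.3891
row 3: Σ corner-gray over 13 cells = 6324  → 66.2749
row 4: Σ corner-gray over 13 cells = 6502  → 68.1403
row 5: Σ corner-gray over 13 cells = 6209  → 65.0697
row 6: Σ corner-gray over 13 cells = 6394  → 67.0085
row 7: Σ corner-gray over 13 cells = 6685  → 70.0582
row 8: Σ corner-gray over 13 cells = 6890  → 72.2066
row 9: Σ corner-gray over 13 cells = 6803  → 71.2948
row 10: Σ corner-gray over 13 cells = 7649  → 80.1608
row 11: Σ corner-gray over 13 cells = 8113  → 85.0235
row 12: Σ corner-gray over 13 cells = 6688  → 70.0896
row 13: Σ corner-gray over 13 cells = 6629  → 69.4713
Σ rows: total corner-gray = 94959  → 995.1614 mm³

995.161


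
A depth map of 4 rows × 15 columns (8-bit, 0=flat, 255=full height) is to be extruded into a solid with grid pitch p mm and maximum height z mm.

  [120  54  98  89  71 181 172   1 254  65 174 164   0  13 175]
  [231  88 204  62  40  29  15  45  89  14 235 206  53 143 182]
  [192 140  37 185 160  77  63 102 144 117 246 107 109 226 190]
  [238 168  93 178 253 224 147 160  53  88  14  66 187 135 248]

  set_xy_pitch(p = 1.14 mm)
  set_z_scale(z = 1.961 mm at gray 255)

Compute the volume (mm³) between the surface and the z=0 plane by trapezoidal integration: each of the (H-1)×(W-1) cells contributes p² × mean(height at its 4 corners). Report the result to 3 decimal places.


height_mm = gray/255 × 1.961; cell vol = 1.14² × mean(4 corners)
unit = 1.14² × 1.961 / (4×255) = 0.00249854 mm³ per gray-sum
row 0: Σ corner-gray over 14 cells = 5826  → 14.5565
row 1: Σ corner-gray over 14 cells = 6667  → 16.6578
row 2: Σ corner-gray over 14 cells = 7826  → 19.5536
Σ rows: total corner-gray = 20319  → 50.7679 mm³

50.768


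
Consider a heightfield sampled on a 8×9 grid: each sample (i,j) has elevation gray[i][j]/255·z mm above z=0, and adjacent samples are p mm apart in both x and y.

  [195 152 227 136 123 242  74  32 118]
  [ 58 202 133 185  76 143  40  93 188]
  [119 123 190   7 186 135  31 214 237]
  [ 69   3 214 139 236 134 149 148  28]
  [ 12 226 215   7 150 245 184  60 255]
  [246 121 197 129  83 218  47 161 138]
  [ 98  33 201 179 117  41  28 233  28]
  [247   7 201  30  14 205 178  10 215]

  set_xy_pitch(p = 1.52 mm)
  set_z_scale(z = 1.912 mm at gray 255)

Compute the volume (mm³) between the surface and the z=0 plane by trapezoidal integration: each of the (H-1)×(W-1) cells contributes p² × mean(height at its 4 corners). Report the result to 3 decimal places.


height_mm = gray/255 × 1.912; cell vol = 1.52² × mean(4 corners)
unit = 1.52² × 1.912 / (4×255) = 0.00433087 mm³ per gray-sum
row 0: Σ corner-gray over 8 cells = 4275  → 18.5145
row 1: Σ corner-gray over 8 cells = 4118  → 17.8345
row 2: Σ corner-gray over 8 cells = 4271  → 18.4971
row 3: Σ corner-gray over 8 cells = 4584  → 19.8527
row 4: Σ corner-gray over 8 cells = 4737  → 20.5153
row 5: Σ corner-gray over 8 cells = 4086  → 17.6959
row 6: Σ corner-gray over 8 cells = 3542  → 15.3399
Σ rows: total corner-gray = 29613  → 128.2500 mm³

128.250


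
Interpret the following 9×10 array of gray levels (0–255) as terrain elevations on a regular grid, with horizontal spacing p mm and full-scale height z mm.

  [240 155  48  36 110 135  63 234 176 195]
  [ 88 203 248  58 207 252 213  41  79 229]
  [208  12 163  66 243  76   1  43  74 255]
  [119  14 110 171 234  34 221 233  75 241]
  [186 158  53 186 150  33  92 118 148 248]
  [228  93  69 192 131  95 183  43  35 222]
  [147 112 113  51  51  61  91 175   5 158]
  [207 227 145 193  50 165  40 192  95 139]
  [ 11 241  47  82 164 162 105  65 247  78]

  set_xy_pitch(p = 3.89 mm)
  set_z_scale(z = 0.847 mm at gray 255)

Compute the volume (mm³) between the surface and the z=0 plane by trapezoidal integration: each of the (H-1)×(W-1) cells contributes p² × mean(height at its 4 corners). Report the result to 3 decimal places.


458.367

height_mm = gray/255 × 0.847; cell vol = 3.89² × mean(4 corners)
unit = 3.89² × 0.847 / (4×255) = 0.0125656 mm³ per gray-sum
row 0: Σ corner-gray over 9 cells = 5268  → 66.1955
row 1: Σ corner-gray over 9 cells = 4738  → 59.5357
row 2: Σ corner-gray over 9 cells = 4363  → 54.8236
row 3: Σ corner-gray over 9 cells = 4854  → 60.9933
row 4: Σ corner-gray over 9 cells = 4442  → 55.8163
row 5: Σ corner-gray over 9 cells = 3755  → 47.1837
row 6: Σ corner-gray over 9 cells = 4183  → 52.5618
row 7: Σ corner-gray over 9 cells = 4875  → 61.2572
Σ rows: total corner-gray = 36478  → 458.3671 mm³


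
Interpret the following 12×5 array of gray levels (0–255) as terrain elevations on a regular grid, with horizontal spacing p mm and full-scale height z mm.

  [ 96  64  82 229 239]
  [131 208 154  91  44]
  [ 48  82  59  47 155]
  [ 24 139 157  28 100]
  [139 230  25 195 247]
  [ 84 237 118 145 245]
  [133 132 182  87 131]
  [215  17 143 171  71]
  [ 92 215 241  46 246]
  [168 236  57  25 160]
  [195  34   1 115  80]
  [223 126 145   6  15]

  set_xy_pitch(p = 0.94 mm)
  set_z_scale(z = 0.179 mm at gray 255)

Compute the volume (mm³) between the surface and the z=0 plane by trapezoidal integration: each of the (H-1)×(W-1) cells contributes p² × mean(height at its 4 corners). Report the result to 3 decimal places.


3.374

height_mm = gray/255 × 0.179; cell vol = 0.94² × mean(4 corners)
unit = 0.94² × 0.179 / (4×255) = 0.000155063 mm³ per gray-sum
row 0: Σ corner-gray over 4 cells = 2166  → 0.3359
row 1: Σ corner-gray over 4 cells = 1660  → 0.2574
row 2: Σ corner-gray over 4 cells = 1351  → 0.2095
row 3: Σ corner-gray over 4 cells = 2058  → 0.3191
row 4: Σ corner-gray over 4 cells = 2615  → 0.4055
row 5: Σ corner-gray over 4 cells = 2395  → 0.3714
row 6: Σ corner-gray over 4 cells = 2014  → 0.3123
row 7: Σ corner-gray over 4 cells = 2290  → 0.3551
row 8: Σ corner-gray over 4 cells = 2306  → 0.3576
row 9: Σ corner-gray over 4 cells = 1539  → 0.2386
row 10: Σ corner-gray over 4 cells = 1367  → 0.2120
Σ rows: total corner-gray = 21761  → 3.3743 mm³


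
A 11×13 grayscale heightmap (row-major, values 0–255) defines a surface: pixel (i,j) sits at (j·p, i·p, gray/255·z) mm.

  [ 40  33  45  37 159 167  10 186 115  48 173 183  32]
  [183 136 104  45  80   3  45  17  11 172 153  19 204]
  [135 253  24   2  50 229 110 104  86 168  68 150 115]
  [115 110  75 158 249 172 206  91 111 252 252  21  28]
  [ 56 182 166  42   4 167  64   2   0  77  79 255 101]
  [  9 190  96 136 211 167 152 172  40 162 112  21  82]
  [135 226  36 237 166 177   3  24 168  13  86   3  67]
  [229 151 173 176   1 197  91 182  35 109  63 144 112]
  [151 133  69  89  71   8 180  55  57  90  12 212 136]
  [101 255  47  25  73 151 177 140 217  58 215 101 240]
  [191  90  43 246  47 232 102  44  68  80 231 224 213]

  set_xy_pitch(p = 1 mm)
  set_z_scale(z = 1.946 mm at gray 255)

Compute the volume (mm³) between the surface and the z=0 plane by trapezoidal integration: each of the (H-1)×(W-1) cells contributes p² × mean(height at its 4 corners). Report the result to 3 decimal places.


height_mm = gray/255 × 1.946; cell vol = 1² × mean(4 corners)
unit = 1² × 1.946 / (4×255) = 0.00190784 mm³ per gray-sum
row 0: Σ corner-gray over 12 cells = 4341  → 8.2819
row 1: Σ corner-gray over 12 cells = 4695  → 8.9573
row 2: Σ corner-gray over 12 cells = 6275  → 11.9717
row 3: Σ corner-gray over 12 cells = 5770  → 11.0083
row 4: Σ corner-gray over 12 cells = 5242  → 10.0009
row 5: Σ corner-gray over 12 cells = 5489  → 10.4722
row 6: Σ corner-gray over 12 cells = 5465  → 10.4264
row 7: Σ corner-gray over 12 cells = 5224  → 9.9666
row 8: Σ corner-gray over 12 cells = 5498  → 10.4893
row 9: Σ corner-gray over 12 cells = 6477  → 12.3571
Σ rows: total corner-gray = 54476  → 103.9317 mm³

103.932


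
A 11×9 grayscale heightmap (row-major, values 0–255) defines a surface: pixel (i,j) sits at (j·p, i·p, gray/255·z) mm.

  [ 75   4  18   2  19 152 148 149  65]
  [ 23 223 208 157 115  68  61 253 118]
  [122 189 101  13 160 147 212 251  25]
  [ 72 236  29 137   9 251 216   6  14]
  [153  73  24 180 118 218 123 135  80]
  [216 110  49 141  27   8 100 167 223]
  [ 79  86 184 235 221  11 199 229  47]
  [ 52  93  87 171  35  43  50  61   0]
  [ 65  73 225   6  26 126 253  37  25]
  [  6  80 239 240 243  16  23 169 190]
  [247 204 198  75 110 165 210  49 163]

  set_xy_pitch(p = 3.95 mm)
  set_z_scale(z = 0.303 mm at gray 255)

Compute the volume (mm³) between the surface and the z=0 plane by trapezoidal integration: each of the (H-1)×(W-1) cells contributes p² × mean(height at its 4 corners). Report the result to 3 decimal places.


178.349

height_mm = gray/255 × 0.303; cell vol = 3.95² × mean(4 corners)
unit = 3.95² × 0.303 / (4×255) = 0.00463486 mm³ per gray-sum
row 0: Σ corner-gray over 8 cells = 3435  → 15.9207
row 1: Σ corner-gray over 8 cells = 4604  → 21.3389
row 2: Σ corner-gray over 8 cells = 4147  → 19.2208
row 3: Σ corner-gray over 8 cells = 3829  → 17.7469
row 4: Σ corner-gray over 8 cells = 3618  → 16.7689
row 5: Σ corner-gray over 8 cells = 4099  → 18.9983
row 6: Σ corner-gray over 8 cells = 3588  → 16.6299
row 7: Σ corner-gray over 8 cells = 2714  → 12.5790
row 8: Σ corner-gray over 8 cells = 3798  → 17.6032
row 9: Σ corner-gray over 8 cells = 4648  → 21.5428
Σ rows: total corner-gray = 38480  → 178.3494 mm³


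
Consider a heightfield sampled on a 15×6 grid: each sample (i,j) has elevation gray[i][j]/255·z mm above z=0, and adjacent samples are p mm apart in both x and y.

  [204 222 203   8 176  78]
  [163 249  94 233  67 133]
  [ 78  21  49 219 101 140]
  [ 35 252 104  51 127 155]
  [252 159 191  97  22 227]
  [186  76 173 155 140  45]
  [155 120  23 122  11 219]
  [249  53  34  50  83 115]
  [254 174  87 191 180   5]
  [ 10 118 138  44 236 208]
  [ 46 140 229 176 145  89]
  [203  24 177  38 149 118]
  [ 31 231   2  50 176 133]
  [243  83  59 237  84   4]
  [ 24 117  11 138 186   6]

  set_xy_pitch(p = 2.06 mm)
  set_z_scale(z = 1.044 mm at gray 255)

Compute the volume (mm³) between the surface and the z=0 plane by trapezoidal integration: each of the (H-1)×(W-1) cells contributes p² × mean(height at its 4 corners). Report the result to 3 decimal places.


height_mm = gray/255 × 1.044; cell vol = 2.06² × mean(4 corners)
unit = 2.06² × 1.044 / (4×255) = 0.00434345 mm³ per gray-sum
row 0: Σ corner-gray over 5 cells = 3082  → 13.3865
row 1: Σ corner-gray over 5 cells = 2580  → 11.2061
row 2: Σ corner-gray over 5 cells = 2256  → 9.7988
row 3: Σ corner-gray over 5 cells = 2675  → 11.6187
row 4: Σ corner-gray over 5 cells = 2736  → 11.8837
row 5: Σ corner-gray over 5 cells = 2245  → 9.7510
row 6: Σ corner-gray over 5 cells = 1730  → 7.5142
row 7: Σ corner-gray over 5 cells = 2327  → 10.1072
row 8: Σ corner-gray over 5 cells = 2813  → 12.2181
row 9: Σ corner-gray over 5 cells = 2805  → 12.1834
row 10: Σ corner-gray over 5 cells = 2612  → 11.3451
row 11: Σ corner-gray over 5 cells = 2179  → 9.4644
row 12: Σ corner-gray over 5 cells = 2255  → 9.7945
row 13: Σ corner-gray over 5 cells = 2107  → 9.1516
Σ rows: total corner-gray = 34402  → 149.4233 mm³

149.423


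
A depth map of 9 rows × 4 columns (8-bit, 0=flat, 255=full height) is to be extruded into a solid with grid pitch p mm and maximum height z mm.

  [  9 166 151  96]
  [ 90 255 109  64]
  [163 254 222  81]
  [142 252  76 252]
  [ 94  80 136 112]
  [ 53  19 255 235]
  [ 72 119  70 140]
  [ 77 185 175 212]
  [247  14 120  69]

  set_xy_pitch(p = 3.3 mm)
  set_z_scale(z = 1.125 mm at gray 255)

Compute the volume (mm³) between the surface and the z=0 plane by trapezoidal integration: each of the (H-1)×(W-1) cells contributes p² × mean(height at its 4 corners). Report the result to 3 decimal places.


height_mm = gray/255 × 1.125; cell vol = 3.3² × mean(4 corners)
unit = 3.3² × 1.125 / (4×255) = 0.012011 mm³ per gray-sum
row 0: Σ corner-gray over 3 cells = 1621  → 19.4699
row 1: Σ corner-gray over 3 cells = 2078  → 24.9589
row 2: Σ corner-gray over 3 cells = 2246  → 26.9768
row 3: Σ corner-gray over 3 cells = 1688  → 20.2746
row 4: Σ corner-gray over 3 cells = 1474  → 17.7043
row 5: Σ corner-gray over 3 cells = 1426  → 17.1277
row 6: Σ corner-gray over 3 cells = 1599  → 19.2056
row 7: Σ corner-gray over 3 cells = 1593  → 19.1336
Σ rows: total corner-gray = 13725  → 164.8514 mm³

164.851


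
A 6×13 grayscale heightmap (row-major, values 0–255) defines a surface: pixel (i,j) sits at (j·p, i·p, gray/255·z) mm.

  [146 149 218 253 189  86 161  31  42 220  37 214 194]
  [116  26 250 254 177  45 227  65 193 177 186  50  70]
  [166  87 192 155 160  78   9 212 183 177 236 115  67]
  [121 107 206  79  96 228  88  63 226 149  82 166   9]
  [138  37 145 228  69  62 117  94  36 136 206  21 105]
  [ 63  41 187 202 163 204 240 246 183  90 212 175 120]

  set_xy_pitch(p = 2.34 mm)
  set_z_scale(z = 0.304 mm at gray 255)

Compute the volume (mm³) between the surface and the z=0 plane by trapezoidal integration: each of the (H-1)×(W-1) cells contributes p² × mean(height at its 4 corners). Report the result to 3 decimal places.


height_mm = gray/255 × 0.304; cell vol = 2.34² × mean(4 corners)
unit = 2.34² × 0.304 / (4×255) = 0.00163194 mm³ per gray-sum
row 0: Σ corner-gray over 12 cells = 7026  → 11.4660
row 1: Σ corner-gray over 12 cells = 6927  → 11.3045
row 2: Σ corner-gray over 12 cells = 6551  → 10.6909
row 3: Σ corner-gray over 12 cells = 5655  → 9.2286
row 4: Σ corner-gray over 12 cells = 6614  → 10.7937
Σ rows: total corner-gray = 32773  → 53.4837 mm³

53.484


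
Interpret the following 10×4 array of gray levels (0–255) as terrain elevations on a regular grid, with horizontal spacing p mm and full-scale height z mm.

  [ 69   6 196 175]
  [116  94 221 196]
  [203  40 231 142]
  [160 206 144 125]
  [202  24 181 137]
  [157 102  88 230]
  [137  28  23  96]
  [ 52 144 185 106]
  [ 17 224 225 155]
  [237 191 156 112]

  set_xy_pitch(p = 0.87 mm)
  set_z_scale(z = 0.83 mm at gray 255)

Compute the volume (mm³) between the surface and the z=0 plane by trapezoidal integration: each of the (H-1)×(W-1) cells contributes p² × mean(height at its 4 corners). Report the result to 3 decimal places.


height_mm = gray/255 × 0.83; cell vol = 0.87² × mean(4 corners)
unit = 0.87² × 0.83 / (4×255) = 0.000615909 mm³ per gray-sum
row 0: Σ corner-gray over 3 cells = 1590  → 0.9793
row 1: Σ corner-gray over 3 cells = 1829  → 1.1265
row 2: Σ corner-gray over 3 cells = 1872  → 1.1530
row 3: Σ corner-gray over 3 cells = 1734  → 1.0680
row 4: Σ corner-gray over 3 cells = 1516  → 0.9337
row 5: Σ corner-gray over 3 cells = 1102  → 0.6787
row 6: Σ corner-gray over 3 cells = 1151  → 0.7089
row 7: Σ corner-gray over 3 cells = 1886  → 1.1616
row 8: Σ corner-gray over 3 cells = 2113  → 1.3014
Σ rows: total corner-gray = 14793  → 9.1111 mm³

9.111


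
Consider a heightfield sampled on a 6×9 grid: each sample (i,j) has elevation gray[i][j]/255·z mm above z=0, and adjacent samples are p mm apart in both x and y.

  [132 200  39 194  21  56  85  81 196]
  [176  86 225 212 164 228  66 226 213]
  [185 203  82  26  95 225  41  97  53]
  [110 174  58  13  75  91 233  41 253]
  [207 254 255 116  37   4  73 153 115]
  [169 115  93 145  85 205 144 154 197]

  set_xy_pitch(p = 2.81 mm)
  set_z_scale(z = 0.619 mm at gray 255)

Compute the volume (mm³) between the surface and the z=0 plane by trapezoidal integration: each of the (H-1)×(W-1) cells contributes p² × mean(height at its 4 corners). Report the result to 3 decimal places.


99.498

height_mm = gray/255 × 0.619; cell vol = 2.81² × mean(4 corners)
unit = 2.81² × 0.619 / (4×255) = 0.00479185 mm³ per gray-sum
row 0: Σ corner-gray over 8 cells = 4483  → 21.4819
row 1: Σ corner-gray over 8 cells = 4579  → 21.9419
row 2: Σ corner-gray over 8 cells = 3509  → 16.8146
row 3: Σ corner-gray over 8 cells = 3839  → 18.3959
row 4: Σ corner-gray over 8 cells = 4354  → 20.8637
Σ rows: total corner-gray = 20764  → 99.4980 mm³


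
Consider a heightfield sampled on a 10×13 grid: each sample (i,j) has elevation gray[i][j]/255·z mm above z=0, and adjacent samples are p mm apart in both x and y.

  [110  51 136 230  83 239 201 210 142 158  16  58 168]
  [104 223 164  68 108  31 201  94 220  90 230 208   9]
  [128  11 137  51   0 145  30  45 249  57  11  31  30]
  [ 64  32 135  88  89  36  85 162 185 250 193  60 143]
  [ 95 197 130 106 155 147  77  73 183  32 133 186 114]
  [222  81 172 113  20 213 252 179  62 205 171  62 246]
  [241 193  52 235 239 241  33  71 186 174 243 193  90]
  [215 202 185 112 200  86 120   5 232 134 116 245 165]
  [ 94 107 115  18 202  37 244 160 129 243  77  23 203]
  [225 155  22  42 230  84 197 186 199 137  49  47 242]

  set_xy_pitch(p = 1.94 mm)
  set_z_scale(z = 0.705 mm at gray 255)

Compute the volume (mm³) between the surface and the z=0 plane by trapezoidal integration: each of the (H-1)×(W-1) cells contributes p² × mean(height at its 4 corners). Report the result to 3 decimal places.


height_mm = gray/255 × 0.705; cell vol = 1.94² × mean(4 corners)
unit = 1.94² × 0.705 / (4×255) = 0.00260131 mm³ per gray-sum
row 0: Σ corner-gray over 12 cells = 6713  → 17.4626
row 1: Σ corner-gray over 12 cells = 5079  → 13.2121
row 2: Σ corner-gray over 12 cells = 4529  → 11.7813
row 3: Σ corner-gray over 12 cells = 5884  → 15.3061
row 4: Σ corner-gray over 12 cells = 6575  → 17.1036
row 5: Σ corner-gray over 12 cells = 7579  → 19.7153
row 6: Σ corner-gray over 12 cells = 7705  → 20.0431
row 7: Σ corner-gray over 12 cells = 6661  → 17.3273
row 8: Σ corner-gray over 12 cells = 6170  → 16.0501
Σ rows: total corner-gray = 56895  → 148.0016 mm³

148.002


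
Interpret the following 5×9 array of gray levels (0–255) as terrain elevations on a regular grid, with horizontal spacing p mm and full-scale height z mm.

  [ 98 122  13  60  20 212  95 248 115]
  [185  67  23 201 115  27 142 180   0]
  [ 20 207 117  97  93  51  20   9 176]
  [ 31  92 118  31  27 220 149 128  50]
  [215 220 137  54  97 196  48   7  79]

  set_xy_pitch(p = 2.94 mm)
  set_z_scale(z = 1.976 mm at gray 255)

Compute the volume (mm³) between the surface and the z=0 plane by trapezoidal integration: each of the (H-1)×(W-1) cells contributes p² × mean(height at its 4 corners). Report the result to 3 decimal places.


216.762

height_mm = gray/255 × 1.976; cell vol = 2.94² × mean(4 corners)
unit = 2.94² × 1.976 / (4×255) = 0.0167449 mm³ per gray-sum
row 0: Σ corner-gray over 8 cells = 3448  → 57.7363
row 1: Σ corner-gray over 8 cells = 3079  → 51.5574
row 2: Σ corner-gray over 8 cells = 2995  → 50.1508
row 3: Σ corner-gray over 8 cells = 3423  → 57.3176
Σ rows: total corner-gray = 12945  → 216.7622 mm³


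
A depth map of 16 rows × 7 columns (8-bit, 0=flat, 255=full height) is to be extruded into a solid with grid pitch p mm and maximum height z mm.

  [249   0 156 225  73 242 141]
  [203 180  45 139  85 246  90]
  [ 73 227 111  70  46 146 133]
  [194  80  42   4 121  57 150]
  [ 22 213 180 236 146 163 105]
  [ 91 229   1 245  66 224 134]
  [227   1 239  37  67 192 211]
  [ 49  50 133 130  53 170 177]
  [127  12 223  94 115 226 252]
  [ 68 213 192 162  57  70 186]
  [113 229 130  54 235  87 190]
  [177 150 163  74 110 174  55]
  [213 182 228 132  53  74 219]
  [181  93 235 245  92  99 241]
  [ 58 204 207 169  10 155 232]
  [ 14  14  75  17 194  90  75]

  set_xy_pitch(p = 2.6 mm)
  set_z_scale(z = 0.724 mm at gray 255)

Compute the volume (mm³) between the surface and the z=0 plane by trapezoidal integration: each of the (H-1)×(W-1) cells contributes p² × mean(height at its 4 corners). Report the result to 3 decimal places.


231.665

height_mm = gray/255 × 0.724; cell vol = 2.6² × mean(4 corners)
unit = 2.6² × 0.724 / (4×255) = 0.00479827 mm³ per gray-sum
row 0: Σ corner-gray over 6 cells = 3465  → 16.6260
row 1: Σ corner-gray over 6 cells = 3089  → 14.8219
row 2: Σ corner-gray over 6 cells = 2358  → 11.3143
row 3: Σ corner-gray over 6 cells = 2955  → 14.1789
row 4: Σ corner-gray over 6 cells = 3758  → 18.0319
row 5: Σ corner-gray over 6 cells = 3265  → 15.6664
row 6: Σ corner-gray over 6 cells = 2808  → 13.4736
row 7: Σ corner-gray over 6 cells = 3017  → 14.4764
row 8: Σ corner-gray over 6 cells = 3361  → 16.1270
row 9: Σ corner-gray over 6 cells = 3415  → 16.3861
row 10: Σ corner-gray over 6 cells = 3347  → 16.0598
row 11: Σ corner-gray over 6 cells = 3344  → 16.0454
row 12: Σ corner-gray over 6 cells = 3720  → 17.8496
row 13: Σ corner-gray over 6 cells = 3730  → 17.8976
row 14: Σ corner-gray over 6 cells = 2649  → 12.7106
Σ rows: total corner-gray = 48281  → 231.6655 mm³


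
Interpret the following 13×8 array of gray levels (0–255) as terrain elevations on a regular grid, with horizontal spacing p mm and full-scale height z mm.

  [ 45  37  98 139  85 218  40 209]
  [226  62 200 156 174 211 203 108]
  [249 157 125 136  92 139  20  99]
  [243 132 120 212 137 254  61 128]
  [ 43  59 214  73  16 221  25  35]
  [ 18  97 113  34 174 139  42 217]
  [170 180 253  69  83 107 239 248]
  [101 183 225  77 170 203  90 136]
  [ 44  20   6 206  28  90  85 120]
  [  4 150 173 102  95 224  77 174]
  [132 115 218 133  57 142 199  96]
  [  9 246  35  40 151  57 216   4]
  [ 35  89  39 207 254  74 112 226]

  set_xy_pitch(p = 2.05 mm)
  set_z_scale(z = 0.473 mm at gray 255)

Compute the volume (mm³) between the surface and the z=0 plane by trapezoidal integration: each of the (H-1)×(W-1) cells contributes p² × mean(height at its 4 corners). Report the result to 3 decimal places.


height_mm = gray/255 × 0.473; cell vol = 2.05² × mean(4 corners)
unit = 2.05² × 0.473 / (4×255) = 0.00194881 mm³ per gray-sum
row 0: Σ corner-gray over 7 cells = 3834  → 7.4717
row 1: Σ corner-gray over 7 cells = 4032  → 7.8576
row 2: Σ corner-gray over 7 cells = 3889  → 7.5789
row 3: Σ corner-gray over 7 cells = 3497  → 6.8150
row 4: Σ corner-gray over 7 cells = 2727  → 5.3144
row 5: Σ corner-gray over 7 cells = 3713  → 7.2359
row 6: Σ corner-gray over 7 cells = 4413  → 8.6001
row 7: Σ corner-gray over 7 cells = 3167  → 6.1719
row 8: Σ corner-gray over 7 cells = 2854  → 5.5619
row 9: Σ corner-gray over 7 cells = 3776  → 7.3587
row 10: Σ corner-gray over 7 cells = 3459  → 6.7409
row 11: Σ corner-gray over 7 cells = 3314  → 6.4583
Σ rows: total corner-gray = 42675  → 83.1653 mm³

83.165


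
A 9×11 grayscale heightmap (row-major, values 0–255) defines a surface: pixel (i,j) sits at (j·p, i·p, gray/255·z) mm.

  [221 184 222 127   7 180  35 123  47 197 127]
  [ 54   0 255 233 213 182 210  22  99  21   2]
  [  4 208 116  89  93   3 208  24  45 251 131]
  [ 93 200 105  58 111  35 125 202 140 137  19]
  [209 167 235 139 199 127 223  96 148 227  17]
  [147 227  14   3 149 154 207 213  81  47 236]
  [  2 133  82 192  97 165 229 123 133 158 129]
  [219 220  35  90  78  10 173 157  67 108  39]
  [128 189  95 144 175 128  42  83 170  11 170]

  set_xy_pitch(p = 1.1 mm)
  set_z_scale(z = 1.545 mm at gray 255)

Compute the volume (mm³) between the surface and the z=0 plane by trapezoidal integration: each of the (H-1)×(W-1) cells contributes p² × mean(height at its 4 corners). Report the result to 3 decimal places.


74.650

height_mm = gray/255 × 1.545; cell vol = 1.1² × mean(4 corners)
unit = 1.1² × 1.545 / (4×255) = 0.00183279 mm³ per gray-sum
row 0: Σ corner-gray over 10 cells = 5118  → 9.3802
row 1: Σ corner-gray over 10 cells = 4735  → 8.6783
row 2: Σ corner-gray over 10 cells = 4547  → 8.3337
row 3: Σ corner-gray over 10 cells = 5686  → 10.4213
row 4: Σ corner-gray over 10 cells = 5921  → 10.8520
row 5: Σ corner-gray over 10 cells = 5328  → 9.7651
row 6: Σ corner-gray over 10 cells = 4889  → 8.9605
row 7: Σ corner-gray over 10 cells = 4506  → 8.2586
Σ rows: total corner-gray = 40730  → 74.6497 mm³


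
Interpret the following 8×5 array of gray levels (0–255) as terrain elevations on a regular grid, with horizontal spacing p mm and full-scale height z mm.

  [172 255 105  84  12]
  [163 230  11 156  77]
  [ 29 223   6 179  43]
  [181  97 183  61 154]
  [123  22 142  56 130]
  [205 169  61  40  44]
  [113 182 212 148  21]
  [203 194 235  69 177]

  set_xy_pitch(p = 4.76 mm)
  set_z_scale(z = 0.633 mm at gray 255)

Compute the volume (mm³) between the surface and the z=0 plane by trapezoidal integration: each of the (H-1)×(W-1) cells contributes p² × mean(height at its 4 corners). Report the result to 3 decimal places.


193.002

height_mm = gray/255 × 0.633; cell vol = 4.76² × mean(4 corners)
unit = 4.76² × 0.633 / (4×255) = 0.014061 mm³ per gray-sum
row 0: Σ corner-gray over 4 cells = 2106  → 29.6126
row 1: Σ corner-gray over 4 cells = 1922  → 27.0253
row 2: Σ corner-gray over 4 cells = 1905  → 26.7863
row 3: Σ corner-gray over 4 cells = 1710  → 24.0444
row 4: Σ corner-gray over 4 cells = 1482  → 20.8385
row 5: Σ corner-gray over 4 cells = 2007  → 28.2205
row 6: Σ corner-gray over 4 cells = 2594  → 36.4743
Σ rows: total corner-gray = 13726  → 193.0018 mm³
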